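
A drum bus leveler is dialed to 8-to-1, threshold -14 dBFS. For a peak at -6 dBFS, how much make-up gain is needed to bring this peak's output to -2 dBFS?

Overshoot 8 dB → 8/8 = 1 dB after compression, so the compressed level is -14 + 1 = -13 dBFS.
Make-up = target − compressed = -2 − (-13) = 11 dB.

11 dB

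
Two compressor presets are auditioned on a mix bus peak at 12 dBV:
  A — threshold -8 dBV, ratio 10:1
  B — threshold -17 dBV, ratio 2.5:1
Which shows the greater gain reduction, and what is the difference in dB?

A: GR = 20 − 20/10 = 18 dB.
B: GR = 29 − 29/2.5 = 17.4 dB.
Difference: 0.6 dB in favour of A.

A, by 0.6 dB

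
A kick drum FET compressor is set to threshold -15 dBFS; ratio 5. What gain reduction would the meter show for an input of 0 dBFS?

12 dB

0 dBFS exceeds the threshold by 15 dB.
After 5:1 compression the overshoot becomes 15/5 = 3 dB.
Gain reduction = 15 − 3 = 12 dB.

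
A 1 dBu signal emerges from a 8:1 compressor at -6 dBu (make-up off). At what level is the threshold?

Let T be the threshold. Output overshoot = (input overshoot)/R, so -6 − T = (1 − T)/8.
8·(-6 − T) = 1 − T → 7·T = -48 − 1 = -49.
T = -49/7 = -7 dBu.

-7 dBu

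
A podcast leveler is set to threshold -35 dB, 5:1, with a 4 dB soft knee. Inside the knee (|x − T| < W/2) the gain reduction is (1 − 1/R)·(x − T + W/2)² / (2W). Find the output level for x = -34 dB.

x − T + W/2 = -34 − (-35) + 2 = 3.
GR = (1 − 1/5) × 3² / 8 = 0.8 × 9 / 8 = 0.9 dB.
Output = -34 − 0.9 = -34.9 dB.

-34.9 dB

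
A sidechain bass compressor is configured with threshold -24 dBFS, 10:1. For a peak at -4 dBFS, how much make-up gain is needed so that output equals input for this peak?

18 dB

Without make-up, output = threshold + overshoot/10 = -24 + 2 = -22 dBFS.
Gap to target: 18 dB.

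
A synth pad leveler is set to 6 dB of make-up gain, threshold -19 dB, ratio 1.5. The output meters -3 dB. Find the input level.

Stripping the +6 dB make-up gives -9 dB at the gain stage.
The compressed level sits -9 − (-19) = 10 dB over threshold.
Undo the ratio: input overshoot = 10 × 1.5 = 15 dB, giving input = -4 dB.

-4 dB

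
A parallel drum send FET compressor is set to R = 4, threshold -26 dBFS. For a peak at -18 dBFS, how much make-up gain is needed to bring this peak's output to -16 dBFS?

8 dB

Without make-up, output = threshold + overshoot/4 = -26 + 2 = -24 dBFS.
Gap to target: 8 dB.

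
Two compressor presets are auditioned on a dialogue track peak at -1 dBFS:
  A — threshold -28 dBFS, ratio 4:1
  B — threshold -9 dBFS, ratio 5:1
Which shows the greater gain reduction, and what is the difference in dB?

A: GR = 27 − 27/4 = 20.25 dB.
B: GR = 8 − 8/5 = 6.4 dB.
A applies 13.85 dB more gain reduction.

A, by 13.85 dB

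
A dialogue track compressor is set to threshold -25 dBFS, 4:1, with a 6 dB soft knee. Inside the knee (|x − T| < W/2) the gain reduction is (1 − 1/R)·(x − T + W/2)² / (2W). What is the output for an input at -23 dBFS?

-24.5625 dBFS

x − T + W/2 = -23 − (-25) + 3 = 5.
GR = (1 − 1/4) × 5² / 12 = 0.75 × 25 / 12 = 1.5625 dB.
Output = -23 − 1.5625 = -24.5625 dBFS.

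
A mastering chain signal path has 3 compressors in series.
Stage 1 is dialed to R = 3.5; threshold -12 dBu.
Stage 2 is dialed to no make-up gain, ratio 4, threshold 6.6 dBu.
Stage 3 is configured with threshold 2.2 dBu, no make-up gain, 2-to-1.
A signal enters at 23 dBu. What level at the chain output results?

Stage 1: 35 dB above -12 dBu, reduced 3.5:1 to 10 dB above → -2 dBu.
Stage 2: below threshold (-2 ≤ 6.6); passes unchanged; output -2 dBu.
Stage 3: -2 dBu is at or below the 2.2 dBu threshold — no compression; output -2 dBu.

-2 dBu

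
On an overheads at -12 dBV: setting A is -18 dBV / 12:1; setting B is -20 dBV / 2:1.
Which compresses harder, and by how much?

A, by 1.5 dB

A: GR = 6 − 6/12 = 5.5 dB.
B: GR = 8 − 8/2 = 4 dB.
A applies 1.5 dB more gain reduction.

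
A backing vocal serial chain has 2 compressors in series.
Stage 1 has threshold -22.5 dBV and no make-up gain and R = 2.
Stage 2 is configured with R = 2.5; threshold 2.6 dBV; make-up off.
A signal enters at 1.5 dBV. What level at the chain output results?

Stage 1: 1.5 dBV is 24 dB over -22.5 dBV; at 2:1 that becomes 12 dB over, giving -10.5 dBV.
Stage 2: -10.5 dBV is at or below the 2.6 dBV threshold — no compression; output -10.5 dBV.

-10.5 dBV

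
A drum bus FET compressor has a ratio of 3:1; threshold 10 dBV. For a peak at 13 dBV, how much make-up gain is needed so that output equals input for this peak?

2 dB

The peak compresses to 10 + 3/3 = 11 dBV.
To reach 13 dBV requires 13 − 11 = 2 dB of make-up.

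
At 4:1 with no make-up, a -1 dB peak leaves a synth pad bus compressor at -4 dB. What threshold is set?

-5 dB

Let T be the threshold. Output overshoot = (input overshoot)/R, so -4 − T = (-1 − T)/4.
4·(-4 − T) = -1 − T → 3·T = -16 − (-1) = -15.
T = -15/3 = -5 dB.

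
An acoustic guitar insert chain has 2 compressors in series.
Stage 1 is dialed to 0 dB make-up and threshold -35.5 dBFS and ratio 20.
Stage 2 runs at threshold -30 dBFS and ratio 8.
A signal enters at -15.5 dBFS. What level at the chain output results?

-34.5 dBFS

Stage 1: overshoot 20 dB → 20/20 = 1 dB → -34.5 dBFS.
Stage 2: below threshold (-34.5 ≤ -30); passes unchanged; output -34.5 dBFS.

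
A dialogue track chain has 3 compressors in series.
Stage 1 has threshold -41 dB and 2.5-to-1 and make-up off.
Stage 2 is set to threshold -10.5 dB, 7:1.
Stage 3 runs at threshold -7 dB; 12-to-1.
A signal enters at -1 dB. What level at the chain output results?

Stage 1: overshoot 40 dB → 40/2.5 = 16 dB → -25 dB.
Stage 2: below threshold (-25 ≤ -10.5); passes unchanged; output -25 dB.
Stage 3: below threshold (-25 ≤ -7); passes unchanged; output -25 dB.

-25 dB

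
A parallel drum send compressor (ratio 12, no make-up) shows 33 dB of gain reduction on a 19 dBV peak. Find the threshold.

-17 dBV

Let T be the threshold. Output overshoot = (input overshoot)/R, so -14 − T = (19 − T)/12.
12·(-14 − T) = 19 − T → 11·T = -168 − 19 = -187.
T = -187/11 = -17 dBV.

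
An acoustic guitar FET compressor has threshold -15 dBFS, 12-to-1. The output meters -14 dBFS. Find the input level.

That's 1 dB above the -15 dBFS threshold.
Undo the ratio: input overshoot = 1 × 12 = 12 dB, giving input = -3 dBFS.

-3 dBFS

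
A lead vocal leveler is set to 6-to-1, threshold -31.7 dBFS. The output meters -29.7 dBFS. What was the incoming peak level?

That's 2 dB above the -31.7 dBFS threshold.
Undo the ratio: input overshoot = 2 × 6 = 12 dB, giving input = -19.7 dBFS.

-19.7 dBFS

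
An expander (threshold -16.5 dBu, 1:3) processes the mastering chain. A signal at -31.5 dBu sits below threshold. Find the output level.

Undershoot = (-16.5) − (-31.5) = 15 dB.
At 1:3, that expands to 45 dB under threshold.
Output = -16.5 − 45 = -61.5 dBu.

-61.5 dBu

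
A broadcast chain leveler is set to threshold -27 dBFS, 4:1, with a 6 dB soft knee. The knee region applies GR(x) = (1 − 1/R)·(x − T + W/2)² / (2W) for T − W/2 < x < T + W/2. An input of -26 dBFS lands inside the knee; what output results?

x − T + W/2 = -26 − (-27) + 3 = 4.
GR = (1 − 1/4) × 4² / 12 = 0.75 × 16 / 12 = 1 dB.
Output = -26 − 1 = -27 dBFS.

-27 dBFS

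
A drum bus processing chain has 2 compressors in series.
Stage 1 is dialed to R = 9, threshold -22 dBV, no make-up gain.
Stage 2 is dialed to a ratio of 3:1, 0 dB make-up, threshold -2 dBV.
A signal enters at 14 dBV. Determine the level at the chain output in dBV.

Stage 1: 36 dB above -22 dBV, reduced 9:1 to 4 dB above → -18 dBV.
Stage 2: below threshold (-18 ≤ -2); passes unchanged; output -18 dBV.

-18 dBV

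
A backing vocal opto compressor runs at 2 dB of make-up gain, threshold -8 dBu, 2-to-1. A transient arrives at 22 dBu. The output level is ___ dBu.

9 dBu

22 dBu sits 30 dB over threshold.
At 2:1 the overshoot is divided by 2, leaving 15 dB above threshold.
Output = -8 + 15 = 7 dBu; make-up adds 2 dB, giving 9 dBu.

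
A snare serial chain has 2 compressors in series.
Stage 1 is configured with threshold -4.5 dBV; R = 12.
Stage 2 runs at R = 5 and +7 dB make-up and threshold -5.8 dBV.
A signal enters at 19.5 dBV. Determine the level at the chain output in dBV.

Stage 1: 24 dB above -4.5 dBV, reduced 12:1 to 2 dB above → -2.5 dBV.
Stage 2: -2.5 dBV is 3.3 dB over -5.8 dBV; at 5:1 that becomes 0.66 dB over, giving -5.14 dBV; +7 dB make-up → 1.86 dBV.

1.86 dBV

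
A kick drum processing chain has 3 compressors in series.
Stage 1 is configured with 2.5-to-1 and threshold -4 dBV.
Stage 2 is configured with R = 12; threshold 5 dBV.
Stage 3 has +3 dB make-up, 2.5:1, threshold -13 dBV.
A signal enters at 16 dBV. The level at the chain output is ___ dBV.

Stage 1: overshoot 20 dB → 20/2.5 = 8 dB → 4 dBV.
Stage 2: 4 dBV is at or below the 5 dBV threshold — no compression; output 4 dBV.
Stage 3: 17 dB above -13 dBV, reduced 2.5:1 to 6.8 dB above → -6.2 dBV; +3 dB make-up → -3.2 dBV.

-3.2 dBV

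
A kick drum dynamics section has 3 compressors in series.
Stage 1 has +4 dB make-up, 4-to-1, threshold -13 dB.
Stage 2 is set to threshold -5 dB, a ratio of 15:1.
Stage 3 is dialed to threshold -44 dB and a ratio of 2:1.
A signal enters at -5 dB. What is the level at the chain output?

Stage 1: 8 dB above -13 dB, reduced 4:1 to 2 dB above → -11 dB; +4 dB make-up → -7 dB.
Stage 2: below threshold (-7 ≤ -5); passes unchanged; output -7 dB.
Stage 3: 37 dB above -44 dB, reduced 2:1 to 18.5 dB above → -25.5 dB.

-25.5 dB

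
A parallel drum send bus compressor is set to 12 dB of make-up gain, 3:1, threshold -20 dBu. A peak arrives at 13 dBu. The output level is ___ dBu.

3 dBu

13 dBu sits 33 dB over threshold.
The 33 dB excess becomes 11 dB after 3:1 reduction.
So the level is -20 + 11 = -9 dBu; make-up adds 12 dB, giving 3 dBu.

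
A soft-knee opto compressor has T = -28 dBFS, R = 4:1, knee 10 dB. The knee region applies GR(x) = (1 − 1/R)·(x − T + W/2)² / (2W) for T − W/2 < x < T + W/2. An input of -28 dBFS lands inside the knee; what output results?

x − T + W/2 = -28 − (-28) + 5 = 5.
GR = (1 − 1/4) × 5² / 20 = 0.75 × 25 / 20 = 0.9375 dB.
Output = -28 − 0.9375 = -28.9375 dBFS.

-28.9375 dBFS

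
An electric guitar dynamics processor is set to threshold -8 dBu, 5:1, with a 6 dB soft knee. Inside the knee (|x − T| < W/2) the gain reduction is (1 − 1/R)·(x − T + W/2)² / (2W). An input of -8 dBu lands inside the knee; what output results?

x − T + W/2 = -8 − (-8) + 3 = 3.
GR = (1 − 1/5) × 3² / 12 = 0.8 × 9 / 12 = 0.6 dB.
Output = -8 − 0.6 = -8.6 dBu.

-8.6 dBu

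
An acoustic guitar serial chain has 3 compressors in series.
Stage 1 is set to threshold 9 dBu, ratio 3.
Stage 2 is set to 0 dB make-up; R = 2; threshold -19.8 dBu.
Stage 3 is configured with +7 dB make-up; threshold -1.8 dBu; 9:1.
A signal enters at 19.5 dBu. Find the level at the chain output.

3.35 dBu

Stage 1: 19.5 dBu is 10.5 dB over 9 dBu; at 3:1 that becomes 3.5 dB over, giving 12.5 dBu.
Stage 2: overshoot 32.3 dB → 32.3/2 = 16.15 dB → -3.65 dBu.
Stage 3: -3.65 dBu is at or below the -1.8 dBu threshold — no compression; make-up brings it to 3.35 dBu.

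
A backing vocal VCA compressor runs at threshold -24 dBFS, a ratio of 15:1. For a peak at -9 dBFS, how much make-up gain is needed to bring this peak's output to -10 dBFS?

Without make-up, output = threshold + overshoot/15 = -24 + 1 = -23 dBFS.
Gap to target: 13 dB.

13 dB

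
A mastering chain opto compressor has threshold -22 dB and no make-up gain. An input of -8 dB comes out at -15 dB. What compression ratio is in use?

2:1

Input overshoot = -8 − (-22) = 14 dB; output overshoot = -15 − (-22) = 7 dB.
Ratio = 14 / 7 = 2.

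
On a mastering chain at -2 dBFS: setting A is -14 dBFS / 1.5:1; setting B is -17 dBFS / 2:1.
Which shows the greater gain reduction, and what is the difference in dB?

B, by 3.5 dB

A: GR = 12 − 12/1.5 = 4 dB.
B: GR = 15 − 15/2 = 7.5 dB.
B reduces 3.5 dB more.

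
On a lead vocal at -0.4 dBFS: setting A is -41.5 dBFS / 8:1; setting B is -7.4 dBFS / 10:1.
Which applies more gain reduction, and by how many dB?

A: overshoot 41.1 dB → output overshoot 5.1375 dB → GR 35.9625 dB.
B: overshoot 7 dB → output overshoot 0.7 dB → GR 6.3 dB.
Difference: 29.6625 dB in favour of A.

A, by 29.6625 dB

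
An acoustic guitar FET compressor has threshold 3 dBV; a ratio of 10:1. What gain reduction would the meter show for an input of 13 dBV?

9 dB

Overshoot = 13 − 3 = 10 dB.
At 10:1, output sits 10/10 = 1 dB above threshold.
So the signal is attenuated by 10 − 1 = 9 dB.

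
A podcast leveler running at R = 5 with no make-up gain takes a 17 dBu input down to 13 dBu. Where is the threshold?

12 dBu

Let T be the threshold. Output overshoot = (input overshoot)/R, so 13 − T = (17 − T)/5.
5·(13 − T) = 17 − T → 4·T = 65 − 17 = 48.
T = 48/4 = 12 dBu.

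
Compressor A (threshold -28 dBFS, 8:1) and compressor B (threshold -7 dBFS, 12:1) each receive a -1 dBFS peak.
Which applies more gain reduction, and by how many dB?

A, by 18.125 dB

A: 27 dB over, compressed to 3.375 dB over, so 23.625 dB of GR.
B: 6 dB over, compressed to 0.5 dB over, so 5.5 dB of GR.
A applies 18.125 dB more gain reduction.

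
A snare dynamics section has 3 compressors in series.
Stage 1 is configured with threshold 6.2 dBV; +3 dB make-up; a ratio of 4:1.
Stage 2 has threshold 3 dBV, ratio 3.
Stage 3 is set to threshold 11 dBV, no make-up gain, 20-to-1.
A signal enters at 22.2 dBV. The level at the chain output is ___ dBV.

6.4 dBV

Stage 1: 16 dB above 6.2 dBV, reduced 4:1 to 4 dB above → 10.2 dBV; +3 dB make-up → 13.2 dBV.
Stage 2: 10.2 dB above 3 dBV, reduced 3:1 to 3.4 dB above → 6.4 dBV.
Stage 3: 6.4 dBV ≤ 11 dBV, so stage 3 doesn't engage; output 6.4 dBV.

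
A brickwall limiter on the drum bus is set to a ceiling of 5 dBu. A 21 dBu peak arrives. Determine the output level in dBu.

5 dBu

A brickwall limiter is an ∞:1 compressor: any input above the ceiling is clamped to 5 dBu.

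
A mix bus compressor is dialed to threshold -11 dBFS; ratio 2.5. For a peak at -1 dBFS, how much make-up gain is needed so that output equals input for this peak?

The peak compresses to -11 + 10/2.5 = -7 dBFS.
To reach -1 dBFS requires -1 − (-7) = 6 dB of make-up.

6 dB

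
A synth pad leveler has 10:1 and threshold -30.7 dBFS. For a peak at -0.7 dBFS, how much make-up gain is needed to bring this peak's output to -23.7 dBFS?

Without make-up, output = threshold + overshoot/10 = -30.7 + 3 = -27.7 dBFS.
Gap to target: 4 dB.

4 dB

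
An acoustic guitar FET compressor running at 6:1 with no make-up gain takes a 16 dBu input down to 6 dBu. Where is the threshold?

Let T be the threshold. Output overshoot = (input overshoot)/R, so 6 − T = (16 − T)/6.
6·(6 − T) = 16 − T → 5·T = 36 − 16 = 20.
T = 20/5 = 4 dBu.

4 dBu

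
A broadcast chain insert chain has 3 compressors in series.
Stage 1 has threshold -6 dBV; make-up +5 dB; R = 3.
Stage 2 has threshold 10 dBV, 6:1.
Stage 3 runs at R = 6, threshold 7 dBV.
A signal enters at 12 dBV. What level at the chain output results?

Stage 1: 18 dB above -6 dBV, reduced 3:1 to 6 dB above → 0 dBV; +5 dB make-up → 5 dBV.
Stage 2: 5 dBV is at or below the 10 dBV threshold — no compression; output 5 dBV.
Stage 3: 5 dBV is at or below the 7 dBV threshold — no compression; output 5 dBV.

5 dBV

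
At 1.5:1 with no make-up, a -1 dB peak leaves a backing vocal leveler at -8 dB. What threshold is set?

-22 dB

Input is 21 dB above T (since output overshoot × R = input overshoot: (-8 − T)·1.5 = -1 − T gives T = -22 dB).
Check: -22 + (-1 − (-22))/1.5 = -22 + 14 = -8 dB. ✓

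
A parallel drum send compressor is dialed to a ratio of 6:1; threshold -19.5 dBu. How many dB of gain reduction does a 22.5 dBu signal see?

35 dB

22.5 dBu exceeds the threshold by 42 dB.
After 6:1 compression the overshoot becomes 42/6 = 7 dB.
So the signal is attenuated by 42 − 7 = 35 dB.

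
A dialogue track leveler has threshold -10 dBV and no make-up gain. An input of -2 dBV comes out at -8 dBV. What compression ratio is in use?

Input overshoot = -2 − (-10) = 8 dB; output overshoot = -8 − (-10) = 2 dB.
Ratio = 8 / 2 = 4.

4:1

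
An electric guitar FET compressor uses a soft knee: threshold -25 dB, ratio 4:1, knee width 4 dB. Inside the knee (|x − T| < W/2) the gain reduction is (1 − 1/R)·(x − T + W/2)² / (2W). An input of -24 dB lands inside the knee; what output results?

-24.84375 dB

x − T + W/2 = -24 − (-25) + 2 = 3.
GR = (1 − 1/4) × 3² / 8 = 0.75 × 9 / 8 = 0.84375 dB.
Output = -24 − 0.84375 = -24.84375 dB.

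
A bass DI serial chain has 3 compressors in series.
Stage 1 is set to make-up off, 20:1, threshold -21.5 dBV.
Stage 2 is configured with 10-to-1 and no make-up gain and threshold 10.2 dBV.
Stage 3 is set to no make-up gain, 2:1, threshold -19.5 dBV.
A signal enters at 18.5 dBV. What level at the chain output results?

Stage 1: 40 dB above -21.5 dBV, reduced 20:1 to 2 dB above → -19.5 dBV.
Stage 2: below threshold (-19.5 ≤ 10.2); passes unchanged; output -19.5 dBV.
Stage 3: -19.5 dBV is at or below the -19.5 dBV threshold — no compression; output -19.5 dBV.

-19.5 dBV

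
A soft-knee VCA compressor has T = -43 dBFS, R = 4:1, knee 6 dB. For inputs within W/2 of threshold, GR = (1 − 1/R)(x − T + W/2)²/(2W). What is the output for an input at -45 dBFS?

x − T + W/2 = -45 − (-43) + 3 = 1.
GR = (1 − 1/4) × 1² / 12 = 0.75 × 1 / 12 = 0.0625 dB.
Output = -45 − 0.0625 = -45.0625 dBFS.

-45.0625 dBFS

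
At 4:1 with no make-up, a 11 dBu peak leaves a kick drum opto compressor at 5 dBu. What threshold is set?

Let T be the threshold. Output overshoot = (input overshoot)/R, so 5 − T = (11 − T)/4.
4·(5 − T) = 11 − T → 3·T = 20 − 11 = 9.
T = 9/3 = 3 dBu.

3 dBu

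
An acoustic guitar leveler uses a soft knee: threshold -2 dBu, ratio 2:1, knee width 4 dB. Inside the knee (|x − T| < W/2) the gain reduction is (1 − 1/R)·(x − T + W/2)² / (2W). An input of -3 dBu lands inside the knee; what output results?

x − T + W/2 = -3 − (-2) + 2 = 1.
GR = (1 − 1/2) × 1² / 8 = 0.5 × 1 / 8 = 0.0625 dB.
Output = -3 − 0.0625 = -3.0625 dBu.

-3.0625 dBu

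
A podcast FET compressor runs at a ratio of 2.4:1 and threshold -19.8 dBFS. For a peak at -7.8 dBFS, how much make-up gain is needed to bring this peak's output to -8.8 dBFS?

6 dB

Overshoot 12 dB → 12/2.4 = 5 dB after compression, so the compressed level is -19.8 + 5 = -14.8 dBFS.
Make-up = target − compressed = -8.8 − (-14.8) = 6 dB.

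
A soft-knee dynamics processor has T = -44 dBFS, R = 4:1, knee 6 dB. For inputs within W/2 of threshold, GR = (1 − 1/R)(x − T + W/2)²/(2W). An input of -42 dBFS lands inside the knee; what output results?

-43.5625 dBFS

x − T + W/2 = -42 − (-44) + 3 = 5.
GR = (1 − 1/4) × 5² / 12 = 0.75 × 25 / 12 = 1.5625 dB.
Output = -42 − 1.5625 = -43.5625 dBFS.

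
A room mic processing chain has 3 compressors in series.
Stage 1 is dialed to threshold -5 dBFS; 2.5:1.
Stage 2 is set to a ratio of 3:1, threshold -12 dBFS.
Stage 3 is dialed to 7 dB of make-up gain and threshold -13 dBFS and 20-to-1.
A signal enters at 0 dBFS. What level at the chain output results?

-5.8 dBFS

Stage 1: overshoot 5 dB → 5/2.5 = 2 dB → -3 dBFS.
Stage 2: overshoot 9 dB → 9/3 = 3 dB → -9 dBFS.
Stage 3: -9 dBFS is 4 dB over -13 dBFS; at 20:1 that becomes 0.2 dB over, giving -12.8 dBFS; +7 dB make-up → -5.8 dBFS.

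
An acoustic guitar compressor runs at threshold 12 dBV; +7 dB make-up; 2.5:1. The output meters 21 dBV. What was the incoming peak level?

17 dBV

Remove make-up: 21 − 7 = 14 dBV.
Post-compression overshoot = 14 − 12 = 2 dB.
Input overshoot = R × output overshoot = 5 dB → input = 12 + 5 = 17 dBV.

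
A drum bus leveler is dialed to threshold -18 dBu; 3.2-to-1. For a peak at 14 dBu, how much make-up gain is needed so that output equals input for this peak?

22 dB

Without make-up, output = threshold + overshoot/3.2 = -18 + 10 = -8 dBu.
Gap to target: 22 dB.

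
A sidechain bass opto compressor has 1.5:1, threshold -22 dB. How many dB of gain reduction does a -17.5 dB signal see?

The signal is 4.5 dB above threshold.
At 1.5:1, output sits 4.5/1.5 = 3 dB above threshold.
So the signal is attenuated by 4.5 − 3 = 1.5 dB.

1.5 dB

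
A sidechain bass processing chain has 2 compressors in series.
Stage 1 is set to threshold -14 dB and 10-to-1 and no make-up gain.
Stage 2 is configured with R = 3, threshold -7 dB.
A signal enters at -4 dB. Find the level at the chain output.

Stage 1: overshoot 10 dB → 10/10 = 1 dB → -13 dB.
Stage 2: -13 dB ≤ -7 dB, so stage 2 doesn't engage; output -13 dB.

-13 dB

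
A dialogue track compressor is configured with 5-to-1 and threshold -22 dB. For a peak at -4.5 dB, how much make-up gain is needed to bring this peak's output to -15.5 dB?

The peak compresses to -22 + 17.5/5 = -18.5 dB.
To reach -15.5 dB requires -15.5 − (-18.5) = 3 dB of make-up.

3 dB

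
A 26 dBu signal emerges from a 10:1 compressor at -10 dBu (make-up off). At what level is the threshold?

-14 dBu

Input is 40 dB above T (since output overshoot × R = input overshoot: (-10 − T)·10 = 26 − T gives T = -14 dBu).
Check: -14 + (26 − (-14))/10 = -14 + 4 = -10 dBu. ✓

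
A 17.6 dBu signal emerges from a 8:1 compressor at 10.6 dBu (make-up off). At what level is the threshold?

Input is 8 dB above T (since output overshoot × R = input overshoot: (10.6 − T)·8 = 17.6 − T gives T = 9.6 dBu).
Check: 9.6 + (17.6 − 9.6)/8 = 9.6 + 1 = 10.6 dBu. ✓

9.6 dBu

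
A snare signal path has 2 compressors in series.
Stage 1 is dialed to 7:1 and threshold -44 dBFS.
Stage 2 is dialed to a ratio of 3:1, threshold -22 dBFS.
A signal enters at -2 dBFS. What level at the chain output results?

Stage 1: overshoot 42 dB → 42/7 = 6 dB → -38 dBFS.
Stage 2: -38 dBFS is at or below the -22 dBFS threshold — no compression; output -38 dBFS.

-38 dBFS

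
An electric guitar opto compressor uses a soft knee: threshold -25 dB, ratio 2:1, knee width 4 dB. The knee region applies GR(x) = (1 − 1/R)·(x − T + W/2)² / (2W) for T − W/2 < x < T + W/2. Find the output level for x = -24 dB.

-24.5625 dB

x − T + W/2 = -24 − (-25) + 2 = 3.
GR = (1 − 1/2) × 3² / 8 = 0.5 × 9 / 8 = 0.5625 dB.
Output = -24 − 0.5625 = -24.5625 dB.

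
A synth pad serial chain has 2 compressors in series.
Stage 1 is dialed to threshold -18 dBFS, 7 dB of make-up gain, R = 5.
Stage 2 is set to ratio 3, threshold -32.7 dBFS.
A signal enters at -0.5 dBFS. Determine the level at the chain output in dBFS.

-24.3 dBFS

Stage 1: overshoot 17.5 dB → 17.5/5 = 3.5 dB → -14.5 dBFS; +7 dB make-up → -7.5 dBFS.
Stage 2: 25.2 dB above -32.7 dBFS, reduced 3:1 to 8.4 dB above → -24.3 dBFS.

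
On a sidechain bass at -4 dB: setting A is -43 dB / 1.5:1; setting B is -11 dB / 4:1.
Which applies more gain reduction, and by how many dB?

A: overshoot 39 dB → output overshoot 26 dB → GR 13 dB.
B: overshoot 7 dB → output overshoot 1.75 dB → GR 5.25 dB.
Difference: 7.75 dB in favour of A.

A, by 7.75 dB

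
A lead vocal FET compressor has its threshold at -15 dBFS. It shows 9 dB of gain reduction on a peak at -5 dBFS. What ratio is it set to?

10:1

Input overshoot = -5 − (-15) = 10 dB.
Output overshoot = 10 − 9 = 1 dB.
Ratio = input overshoot / output overshoot = 10 / 1 = 10.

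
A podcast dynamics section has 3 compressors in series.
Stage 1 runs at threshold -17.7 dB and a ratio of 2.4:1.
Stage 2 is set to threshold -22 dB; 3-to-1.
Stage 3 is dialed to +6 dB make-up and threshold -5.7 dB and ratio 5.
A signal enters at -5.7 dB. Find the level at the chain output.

-12.9 dB

Stage 1: 12 dB above -17.7 dB, reduced 2.4:1 to 5 dB above → -12.7 dB.
Stage 2: -12.7 dB is 9.3 dB over -22 dB; at 3:1 that becomes 3.1 dB over, giving -18.9 dB.
Stage 3: below threshold (-18.9 ≤ -5.7); passes unchanged; make-up brings it to -12.9 dB.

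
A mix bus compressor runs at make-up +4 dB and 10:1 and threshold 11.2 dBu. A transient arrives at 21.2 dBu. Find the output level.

16.2 dBu

21.2 dBu sits 10 dB over threshold.
10:1 compression reduces that to 10/10 = 1 dB over.
Output = 11.2 + 1 = 12.2 dBu; make-up adds 4 dB, giving 16.2 dBu.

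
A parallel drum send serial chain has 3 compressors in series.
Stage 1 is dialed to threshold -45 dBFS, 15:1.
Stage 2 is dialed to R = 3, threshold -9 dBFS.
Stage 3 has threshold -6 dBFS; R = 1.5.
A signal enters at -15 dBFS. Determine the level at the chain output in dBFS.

-43 dBFS

Stage 1: 30 dB above -45 dBFS, reduced 15:1 to 2 dB above → -43 dBFS.
Stage 2: -43 dBFS ≤ -9 dBFS, so stage 2 doesn't engage; output -43 dBFS.
Stage 3: -43 dBFS ≤ -6 dBFS, so stage 3 doesn't engage; output -43 dBFS.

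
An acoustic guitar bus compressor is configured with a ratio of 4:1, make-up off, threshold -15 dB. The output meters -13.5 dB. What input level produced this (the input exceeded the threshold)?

Post-compression overshoot = -13.5 − (-15) = 1.5 dB.
Undo the ratio: input overshoot = 1.5 × 4 = 6 dB, giving input = -9 dB.

-9 dB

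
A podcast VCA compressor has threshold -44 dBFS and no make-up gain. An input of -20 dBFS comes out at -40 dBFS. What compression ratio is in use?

6:1

Input overshoot = -20 − (-44) = 24 dB; output overshoot = -40 − (-44) = 4 dB.
Ratio = 24 / 4 = 6.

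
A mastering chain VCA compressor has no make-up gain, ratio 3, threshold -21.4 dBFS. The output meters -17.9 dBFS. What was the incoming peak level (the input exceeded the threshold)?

Post-compression overshoot = -17.9 − (-21.4) = 3.5 dB.
Input overshoot = R × output overshoot = 10.5 dB → input = -21.4 + 10.5 = -10.9 dBFS.

-10.9 dBFS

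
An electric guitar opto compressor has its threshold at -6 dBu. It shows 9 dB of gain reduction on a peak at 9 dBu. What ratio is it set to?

Input overshoot = 9 − (-6) = 15 dB.
Output overshoot = 15 − 9 = 6 dB.
Ratio = input overshoot / output overshoot = 15 / 6 = 2.5.

2.5:1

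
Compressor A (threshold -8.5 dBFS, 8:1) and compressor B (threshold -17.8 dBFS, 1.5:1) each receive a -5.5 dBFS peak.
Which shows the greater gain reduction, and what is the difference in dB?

B, by 1.475 dB

A: overshoot 3 dB → output overshoot 0.375 dB → GR 2.625 dB.
B: overshoot 12.3 dB → output overshoot 8.2 dB → GR 4.1 dB.
B applies 1.475 dB more gain reduction.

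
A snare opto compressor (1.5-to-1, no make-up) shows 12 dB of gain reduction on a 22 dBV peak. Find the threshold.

-14 dBV

Let T be the threshold. Output overshoot = (input overshoot)/R, so 10 − T = (22 − T)/1.5.
1.5·(10 − T) = 22 − T → 0.5·T = 15 − 22 = -7.
T = -7/0.5 = -14 dBV.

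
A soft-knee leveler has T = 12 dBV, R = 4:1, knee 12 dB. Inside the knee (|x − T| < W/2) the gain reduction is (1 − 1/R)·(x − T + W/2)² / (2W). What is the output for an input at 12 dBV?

10.875 dBV

x − T + W/2 = 12 − 12 + 6 = 6.
GR = (1 − 1/4) × 6² / 24 = 0.75 × 36 / 24 = 1.125 dB.
Output = 12 − 1.125 = 10.875 dBV.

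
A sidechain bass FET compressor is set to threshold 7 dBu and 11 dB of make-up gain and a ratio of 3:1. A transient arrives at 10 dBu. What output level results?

19 dBu

The input is 3 dB above the 7 dBu threshold.
The 3 dB excess becomes 1 dB after 3:1 reduction.
So the level is 7 + 1 = 8 dBu; make-up adds 11 dB, giving 19 dBu.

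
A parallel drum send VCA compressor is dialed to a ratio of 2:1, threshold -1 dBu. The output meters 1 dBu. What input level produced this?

3 dBu

The compressed level sits 1 − (-1) = 2 dB over threshold.
Input overshoot = R × output overshoot = 4 dB → input = -1 + 4 = 3 dBu.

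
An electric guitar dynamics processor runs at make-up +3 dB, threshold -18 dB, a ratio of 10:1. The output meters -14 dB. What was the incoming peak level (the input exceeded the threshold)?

Before make-up, the level was -14 − 3 = -17 dB.
Post-compression overshoot = -17 − (-18) = 1 dB.
Input overshoot = R × output overshoot = 10 dB → input = -18 + 10 = -8 dB.

-8 dB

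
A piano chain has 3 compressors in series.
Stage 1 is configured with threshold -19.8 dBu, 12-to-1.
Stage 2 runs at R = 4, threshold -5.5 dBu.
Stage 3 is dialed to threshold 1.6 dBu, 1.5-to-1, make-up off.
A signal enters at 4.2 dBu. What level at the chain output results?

-17.8 dBu

Stage 1: overshoot 24 dB → 24/12 = 2 dB → -17.8 dBu.
Stage 2: below threshold (-17.8 ≤ -5.5); passes unchanged; output -17.8 dBu.
Stage 3: -17.8 dBu is at or below the 1.6 dBu threshold — no compression; output -17.8 dBu.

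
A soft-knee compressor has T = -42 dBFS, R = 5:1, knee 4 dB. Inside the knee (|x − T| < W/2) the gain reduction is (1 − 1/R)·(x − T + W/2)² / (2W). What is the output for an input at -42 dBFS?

x − T + W/2 = -42 − (-42) + 2 = 2.
GR = (1 − 1/5) × 2² / 8 = 0.8 × 4 / 8 = 0.4 dB.
Output = -42 − 0.4 = -42.4 dBFS.

-42.4 dBFS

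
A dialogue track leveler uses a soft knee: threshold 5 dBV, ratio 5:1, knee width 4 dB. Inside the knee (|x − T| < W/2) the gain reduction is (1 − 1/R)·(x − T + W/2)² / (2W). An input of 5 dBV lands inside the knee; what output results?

4.6 dBV

x − T + W/2 = 5 − 5 + 2 = 2.
GR = (1 − 1/5) × 2² / 8 = 0.8 × 4 / 8 = 0.4 dB.
Output = 5 − 0.4 = 4.6 dBV.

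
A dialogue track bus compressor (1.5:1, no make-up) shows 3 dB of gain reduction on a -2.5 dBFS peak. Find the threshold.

Let T be the threshold. Output overshoot = (input overshoot)/R, so -5.5 − T = (-2.5 − T)/1.5.
1.5·(-5.5 − T) = -2.5 − T → 0.5·T = -8.25 − (-2.5) = -5.75.
T = -5.75/0.5 = -11.5 dBFS.

-11.5 dBFS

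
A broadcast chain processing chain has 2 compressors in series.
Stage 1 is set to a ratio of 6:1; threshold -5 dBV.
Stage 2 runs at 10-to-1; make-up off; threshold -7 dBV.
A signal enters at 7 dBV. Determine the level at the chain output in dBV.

-6.6 dBV

Stage 1: 7 dBV is 12 dB over -5 dBV; at 6:1 that becomes 2 dB over, giving -3 dBV.
Stage 2: overshoot 4 dB → 4/10 = 0.4 dB → -6.6 dBV.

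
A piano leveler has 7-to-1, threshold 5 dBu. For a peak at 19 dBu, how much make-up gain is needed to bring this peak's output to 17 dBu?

Without make-up, output = threshold + overshoot/7 = 5 + 2 = 7 dBu.
Gap to target: 10 dB.

10 dB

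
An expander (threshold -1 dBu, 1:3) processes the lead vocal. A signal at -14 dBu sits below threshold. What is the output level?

-40 dBu

The input is 13 dB below the -1 dBu threshold.
A 1:3 expander multiplies undershoot by 3: 13 × 3 = 39 dB below threshold.
Output = -1 − 39 = -40 dBu.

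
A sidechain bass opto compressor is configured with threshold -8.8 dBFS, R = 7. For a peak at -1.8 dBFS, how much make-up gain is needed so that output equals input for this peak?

Overshoot 7 dB → 7/7 = 1 dB after compression, so the compressed level is -8.8 + 1 = -7.8 dBFS.
Make-up = target − compressed = -1.8 − (-7.8) = 6 dB.

6 dB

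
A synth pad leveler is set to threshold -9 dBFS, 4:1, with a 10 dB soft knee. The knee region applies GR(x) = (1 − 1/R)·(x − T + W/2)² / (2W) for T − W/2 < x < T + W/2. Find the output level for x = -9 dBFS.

x − T + W/2 = -9 − (-9) + 5 = 5.
GR = (1 − 1/4) × 5² / 20 = 0.75 × 25 / 20 = 0.9375 dB.
Output = -9 − 0.9375 = -9.9375 dBFS.

-9.9375 dBFS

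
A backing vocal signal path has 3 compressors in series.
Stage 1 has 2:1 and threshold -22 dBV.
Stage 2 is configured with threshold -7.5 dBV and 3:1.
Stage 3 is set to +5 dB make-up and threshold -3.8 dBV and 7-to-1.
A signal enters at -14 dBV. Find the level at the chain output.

-13 dBV

Stage 1: -14 dBV is 8 dB over -22 dBV; at 2:1 that becomes 4 dB over, giving -18 dBV.
Stage 2: below threshold (-18 ≤ -7.5); passes unchanged; output -18 dBV.
Stage 3: below threshold (-18 ≤ -3.8); passes unchanged; make-up brings it to -13 dBV.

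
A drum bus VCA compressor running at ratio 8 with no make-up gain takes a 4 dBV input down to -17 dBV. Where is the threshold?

-20 dBV

Gain reduction = 4 − (-17) = 21 dB; output overshoot = GR / (R − 1) = 21 / 7 = 3 dB.
Threshold = output − output overshoot = -17 − 3 = -20 dBV.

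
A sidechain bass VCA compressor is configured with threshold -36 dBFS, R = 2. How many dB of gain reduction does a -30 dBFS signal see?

3 dB

The signal is 6 dB above threshold.
At 2:1, output sits 6/2 = 3 dB above threshold.
Gain reduction = 6 − 3 = 3 dB.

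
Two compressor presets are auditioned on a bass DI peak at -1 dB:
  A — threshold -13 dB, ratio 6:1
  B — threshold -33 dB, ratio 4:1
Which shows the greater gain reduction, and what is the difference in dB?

A: overshoot 12 dB → output overshoot 2 dB → GR 10 dB.
B: overshoot 32 dB → output overshoot 8 dB → GR 24 dB.
B reduces 14 dB more.

B, by 14 dB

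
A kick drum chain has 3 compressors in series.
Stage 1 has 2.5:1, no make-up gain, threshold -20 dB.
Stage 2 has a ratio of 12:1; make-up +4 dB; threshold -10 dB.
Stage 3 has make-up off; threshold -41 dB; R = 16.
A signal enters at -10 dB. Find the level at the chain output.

-39.1875 dB

Stage 1: -10 dB is 10 dB over -20 dB; at 2.5:1 that becomes 4 dB over, giving -16 dB.
Stage 2: -16 dB is at or below the -10 dB threshold — no compression; make-up brings it to -12 dB.
Stage 3: 29 dB above -41 dB, reduced 16:1 to 1.8125 dB above → -39.1875 dB.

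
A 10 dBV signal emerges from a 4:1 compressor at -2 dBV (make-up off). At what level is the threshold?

-6 dBV

Let T be the threshold. Output overshoot = (input overshoot)/R, so -2 − T = (10 − T)/4.
4·(-2 − T) = 10 − T → 3·T = -8 − 10 = -18.
T = -18/3 = -6 dBV.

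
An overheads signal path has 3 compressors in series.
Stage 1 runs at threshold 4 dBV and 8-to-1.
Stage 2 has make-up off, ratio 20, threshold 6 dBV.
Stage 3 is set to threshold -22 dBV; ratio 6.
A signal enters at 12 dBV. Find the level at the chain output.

-17.5 dBV

Stage 1: 8 dB above 4 dBV, reduced 8:1 to 1 dB above → 5 dBV.
Stage 2: 5 dBV ≤ 6 dBV, so stage 2 doesn't engage; output 5 dBV.
Stage 3: 27 dB above -22 dBV, reduced 6:1 to 4.5 dB above → -17.5 dBV.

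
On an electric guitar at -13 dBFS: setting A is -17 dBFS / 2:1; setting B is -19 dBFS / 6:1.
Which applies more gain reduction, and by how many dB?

A: GR = 4 − 4/2 = 2 dB.
B: GR = 6 − 6/6 = 5 dB.
B applies 3 dB more gain reduction.

B, by 3 dB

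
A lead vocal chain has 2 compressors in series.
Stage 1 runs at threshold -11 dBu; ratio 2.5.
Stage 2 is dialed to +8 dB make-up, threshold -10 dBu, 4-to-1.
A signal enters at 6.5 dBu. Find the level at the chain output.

Stage 1: 6.5 dBu is 17.5 dB over -11 dBu; at 2.5:1 that becomes 7 dB over, giving -4 dBu.
Stage 2: overshoot 6 dB → 6/4 = 1.5 dB → -8.5 dBu; +8 dB make-up → -0.5 dBu.

-0.5 dBu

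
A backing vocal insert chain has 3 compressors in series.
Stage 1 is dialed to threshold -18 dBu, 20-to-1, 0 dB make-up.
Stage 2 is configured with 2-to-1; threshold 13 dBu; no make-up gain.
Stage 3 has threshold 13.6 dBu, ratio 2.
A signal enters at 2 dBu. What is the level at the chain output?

Stage 1: overshoot 20 dB → 20/20 = 1 dB → -17 dBu.
Stage 2: -17 dBu is at or below the 13 dBu threshold — no compression; output -17 dBu.
Stage 3: -17 dBu ≤ 13.6 dBu, so stage 3 doesn't engage; output -17 dBu.

-17 dBu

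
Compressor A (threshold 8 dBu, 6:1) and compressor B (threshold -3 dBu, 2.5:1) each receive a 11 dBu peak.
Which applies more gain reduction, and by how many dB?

A: overshoot 3 dB → output overshoot 0.5 dB → GR 2.5 dB.
B: overshoot 14 dB → output overshoot 5.6 dB → GR 8.4 dB.
B reduces 5.9 dB more.

B, by 5.9 dB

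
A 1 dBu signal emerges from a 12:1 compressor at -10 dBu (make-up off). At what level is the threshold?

-11 dBu

Input is 12 dB above T (since output overshoot × R = input overshoot: (-10 − T)·12 = 1 − T gives T = -11 dBu).
Check: -11 + (1 − (-11))/12 = -11 + 1 = -10 dBu. ✓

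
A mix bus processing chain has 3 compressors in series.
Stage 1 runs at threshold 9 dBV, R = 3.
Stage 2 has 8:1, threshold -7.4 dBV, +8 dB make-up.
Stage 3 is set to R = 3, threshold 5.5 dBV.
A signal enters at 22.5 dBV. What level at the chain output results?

3.2125 dBV

Stage 1: 13.5 dB above 9 dBV, reduced 3:1 to 4.5 dB above → 13.5 dBV.
Stage 2: 20.9 dB above -7.4 dBV, reduced 8:1 to 2.6125 dB above → -4.7875 dBV; +8 dB make-up → 3.2125 dBV.
Stage 3: below threshold (3.2125 ≤ 5.5); passes unchanged; output 3.2125 dBV.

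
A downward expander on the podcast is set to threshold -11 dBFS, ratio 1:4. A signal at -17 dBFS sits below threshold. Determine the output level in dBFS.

The input is 6 dB below the -11 dBFS threshold.
A 1:4 expander multiplies undershoot by 4: 6 × 4 = 24 dB below threshold.
Output = -11 − 24 = -35 dBFS.

-35 dBFS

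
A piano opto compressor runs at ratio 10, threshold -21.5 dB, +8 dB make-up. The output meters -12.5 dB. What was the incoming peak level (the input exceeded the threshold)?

-11.5 dB

Before make-up, the level was -12.5 − 8 = -20.5 dB.
The compressed level sits -20.5 − (-21.5) = 1 dB over threshold.
Before 10:1 compression the overshoot was 1 × 10 = 10 dB, so input = -21.5 + 10 = -11.5 dB.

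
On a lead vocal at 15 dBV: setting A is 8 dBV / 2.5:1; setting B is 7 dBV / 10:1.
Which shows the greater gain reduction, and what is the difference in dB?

A: GR = 7 − 7/2.5 = 4.2 dB.
B: GR = 8 − 8/10 = 7.2 dB.
Difference: 3 dB in favour of B.

B, by 3 dB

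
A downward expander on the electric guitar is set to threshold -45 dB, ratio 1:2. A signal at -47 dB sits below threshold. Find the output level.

-49 dB

The input is 2 dB below the -45 dB threshold.
A 1:2 expander multiplies undershoot by 2: 2 × 2 = 4 dB below threshold.
Output = -45 − 4 = -49 dB.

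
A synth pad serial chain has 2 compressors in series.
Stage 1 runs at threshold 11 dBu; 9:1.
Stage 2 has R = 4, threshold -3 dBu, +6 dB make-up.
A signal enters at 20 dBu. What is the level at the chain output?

6.75 dBu

Stage 1: 20 dBu is 9 dB over 11 dBu; at 9:1 that becomes 1 dB over, giving 12 dBu.
Stage 2: 15 dB above -3 dBu, reduced 4:1 to 3.75 dB above → 0.75 dBu; +6 dB make-up → 6.75 dBu.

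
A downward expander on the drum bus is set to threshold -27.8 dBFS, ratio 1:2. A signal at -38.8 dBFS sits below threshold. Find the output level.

The input is 11 dB below the -27.8 dBFS threshold.
A 1:2 expander multiplies undershoot by 2: 11 × 2 = 22 dB below threshold.
Output = -27.8 − 22 = -49.8 dBFS.

-49.8 dBFS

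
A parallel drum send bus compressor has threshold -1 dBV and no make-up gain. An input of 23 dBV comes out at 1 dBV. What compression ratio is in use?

Input overshoot = 23 − (-1) = 24 dB; output overshoot = 1 − (-1) = 2 dB.
Ratio = 24 / 2 = 12.

12:1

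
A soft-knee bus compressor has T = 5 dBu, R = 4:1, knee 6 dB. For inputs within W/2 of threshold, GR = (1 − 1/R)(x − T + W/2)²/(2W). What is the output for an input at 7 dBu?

x − T + W/2 = 7 − 5 + 3 = 5.
GR = (1 − 1/4) × 5² / 12 = 0.75 × 25 / 12 = 1.5625 dB.
Output = 7 − 1.5625 = 5.4375 dBu.

5.4375 dBu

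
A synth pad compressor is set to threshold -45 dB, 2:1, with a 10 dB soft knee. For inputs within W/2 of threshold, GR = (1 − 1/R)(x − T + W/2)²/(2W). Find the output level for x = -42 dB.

x − T + W/2 = -42 − (-45) + 5 = 8.
GR = (1 − 1/2) × 8² / 20 = 0.5 × 64 / 20 = 1.6 dB.
Output = -42 − 1.6 = -43.6 dB.

-43.6 dB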